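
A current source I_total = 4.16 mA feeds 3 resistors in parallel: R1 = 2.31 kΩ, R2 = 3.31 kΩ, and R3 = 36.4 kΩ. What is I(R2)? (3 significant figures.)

I ≈ 1.65 mA

Conductances: ΣG = 1/2.31 + 1/3.31 + 1/36.4 = 0.7625 (1/kΩ).
R2 takes the fraction G_k/ΣG = 0.3021/0.7625 = 0.3962, so I = 4.16 × 0.3962 = 1.648 mA.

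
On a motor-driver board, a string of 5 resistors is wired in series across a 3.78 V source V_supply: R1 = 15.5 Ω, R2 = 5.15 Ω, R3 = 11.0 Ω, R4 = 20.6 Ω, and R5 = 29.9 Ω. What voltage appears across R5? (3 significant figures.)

V ≈ 1.38 V

Series total: ΣR = 15.5 + 5.15 + 11.0 + 20.6 + 29.9 = 82.15 Ω.
By the voltage-divider rule, V = 3.78 × 29.90/82.15 = 1.376 V.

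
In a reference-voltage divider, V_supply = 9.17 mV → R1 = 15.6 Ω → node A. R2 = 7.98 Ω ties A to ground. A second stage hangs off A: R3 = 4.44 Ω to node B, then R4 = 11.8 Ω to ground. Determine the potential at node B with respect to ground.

V_B ≈ 1.70 mV

The second stage (R3 + R4 = 16.24 Ω) loads node A in parallel with R2.
Effective lower resistance at A: R2 ‖ 16.24 = 5.351 Ω.
First divider: V_A = V_supply · 5.351/(15.6 + 5.351) = 2.342 mV.
Stage 2 is unloaded, so V_B = V_A · R4/(R3+R4) = 2.342 × 11.8/16.24 = 1.702 mV.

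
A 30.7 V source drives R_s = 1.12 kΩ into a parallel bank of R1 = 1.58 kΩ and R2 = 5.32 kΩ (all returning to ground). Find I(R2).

Combine the parallel branches: R_p = (1/1.58 + 1/5.32)⁻¹ = 1.218 kΩ.
V_A = 30.7 × 1.218/2.338 = 15.99 V.
I(R2) = V_A / R2 = 15.99/5.32 = 3.007 mA.

I ≈ 3.01 mA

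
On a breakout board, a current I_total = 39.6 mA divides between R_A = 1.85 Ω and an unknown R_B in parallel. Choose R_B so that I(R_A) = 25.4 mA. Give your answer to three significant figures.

R_B ≈ 3.31 Ω

The fraction through R_A equals R_B/(R_A+R_B).
25.4/39.6 = R_B/(R_A + R_B) → R_B = R_A · (0.6414)/(1 − 0.6414) = 1.85 × 1.789 = 3.309 Ω.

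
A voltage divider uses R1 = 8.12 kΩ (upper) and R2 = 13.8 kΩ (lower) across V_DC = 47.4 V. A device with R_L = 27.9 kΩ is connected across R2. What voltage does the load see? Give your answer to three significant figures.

The load sits in parallel with R2, giving an effective lower resistance R2' = R2·R_L/(R2+R_L) = 9.233 kΩ.
Then V_out = V_DC · R2'/(R1 + R2') = 47.4 × 9.233/17.35 = 25.22 V.

V_out ≈ 25.2 V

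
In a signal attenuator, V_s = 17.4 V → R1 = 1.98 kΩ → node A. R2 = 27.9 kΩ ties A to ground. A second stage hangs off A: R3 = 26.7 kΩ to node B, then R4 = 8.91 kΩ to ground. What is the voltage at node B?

Looking into the second stage from A: R3 + R4 = 35.61 kΩ appears in parallel with R2.
R2 ‖ (R3+R4) = 15.64 kΩ.
First divider: V_A = V_s · 15.64/(1.98 + 15.64) = 15.45 V.
Stage 2 is unloaded, so V_B = V_A · R4/(R3+R4) = 15.45 × 8.91/35.61 = 3.865 V.

V_B ≈ 3.86 V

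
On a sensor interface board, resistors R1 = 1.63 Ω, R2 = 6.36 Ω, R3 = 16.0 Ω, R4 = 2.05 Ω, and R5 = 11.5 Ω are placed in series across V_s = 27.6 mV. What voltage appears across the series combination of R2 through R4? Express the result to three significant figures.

V ≈ 17.9 mV

Total series resistance ΣR = 1.63 + 6.36 + 16.0 + 2.05 + 11.5 = 37.54 Ω.
R_{R2..R4} = 6.36 + 16.0 + 2.05 = 24.41 Ω.
By the voltage-divider rule, V = 27.6 × 24.41/37.54 = 17.95 mV.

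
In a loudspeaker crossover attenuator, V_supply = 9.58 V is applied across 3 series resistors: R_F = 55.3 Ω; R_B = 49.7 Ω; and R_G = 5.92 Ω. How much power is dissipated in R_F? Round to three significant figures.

P ≈ 0.413 W

ΣR = 110.9 Ω → I = 9.58/110.9 = 0.08637 A.
V(R_F) = I·R = 4.776 V; P = V·I = 4.776 × 0.08637 = 0.4125 W.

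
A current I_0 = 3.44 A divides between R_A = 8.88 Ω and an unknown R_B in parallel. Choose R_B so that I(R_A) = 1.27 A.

R_B ≈ 5.20 Ω

The fraction through R_A equals R_B/(R_A+R_B).
1.27/3.44 = R_B/(R_A + R_B) → R_B = R_A · (0.3692)/(1 − 0.3692) = 8.88 × 0.5853 = 5.197 Ω.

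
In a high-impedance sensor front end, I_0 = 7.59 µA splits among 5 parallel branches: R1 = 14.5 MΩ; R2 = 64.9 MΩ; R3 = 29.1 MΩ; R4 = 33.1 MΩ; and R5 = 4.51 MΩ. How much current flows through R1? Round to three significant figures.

ΣG = 1/14.5 + 1/64.9 + 1/29.1 + 1/33.1 + 1/4.51 = 0.3707.
R1 takes the fraction G_k/ΣG = 0.06897/0.3707 = 0.1861, so I = 7.59 × 0.1861 = 1.412 µA.

I ≈ 1.41 µA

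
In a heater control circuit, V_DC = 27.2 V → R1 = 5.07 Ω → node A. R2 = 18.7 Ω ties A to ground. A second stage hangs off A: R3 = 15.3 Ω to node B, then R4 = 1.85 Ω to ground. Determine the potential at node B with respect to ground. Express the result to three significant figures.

V_B ≈ 1.87 V

Looking into the second stage from A: R3 + R4 = 17.15 Ω appears in parallel with R2.
Effective lower resistance at A: R2 ‖ 17.15 = 8.946 Ω.
V_A = 27.2 × 8.946/(5.07 + 8.946) = 17.36 V.
Stage 2 is unloaded, so V_B = V_A · R4/(R3+R4) = 17.36 × 1.85/17.15 = 1.873 V.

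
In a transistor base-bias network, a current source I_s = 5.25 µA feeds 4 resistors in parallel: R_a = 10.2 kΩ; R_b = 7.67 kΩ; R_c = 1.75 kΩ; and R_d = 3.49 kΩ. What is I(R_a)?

I ≈ 0.474 µA

ΣG = 1/10.2 + 1/7.67 + 1/1.75 + 1/3.49 = 1.086.
R_a takes the fraction G_k/ΣG = 0.09804/1.086 = 0.09024, so I = 5.25 × 0.09024 = 0.4738 µA.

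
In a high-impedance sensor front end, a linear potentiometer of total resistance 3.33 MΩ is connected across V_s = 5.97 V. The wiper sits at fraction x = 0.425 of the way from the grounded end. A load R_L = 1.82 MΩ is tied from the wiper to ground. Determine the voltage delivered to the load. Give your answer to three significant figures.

Split the track: R_lower = x·R_p = 1.415 MΩ, R_upper = (1−x)·R_p = 1.915 MΩ.
(x·R_p) ‖ R_L = 0.7962 MΩ.
V_out = 5.97 × 0.7962/(1.915 + 0.7962) = 1.753 V.

V_out ≈ 1.75 V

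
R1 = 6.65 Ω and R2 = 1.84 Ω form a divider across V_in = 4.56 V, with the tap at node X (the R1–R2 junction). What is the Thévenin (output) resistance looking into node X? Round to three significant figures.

Looking into X with the source shorted: R_th = R1·R2/(R1+R2) = 6.650 × 1.84/8.490 = 1.441 Ω.

R_th ≈ 1.44 Ω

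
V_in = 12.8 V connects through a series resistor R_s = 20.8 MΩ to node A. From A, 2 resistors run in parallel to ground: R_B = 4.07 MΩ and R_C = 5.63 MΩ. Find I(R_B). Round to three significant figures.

I ≈ 0.321 µA

Equivalent of the parallel group: R_p = 2.362 MΩ.
V_A by voltage divider: V_A = 12.8 × 2.362/(20.8 + 2.362) = 1.305 V.
I(R_B) = V_A / R_B = 1.305/4.07 = 0.3207 µA.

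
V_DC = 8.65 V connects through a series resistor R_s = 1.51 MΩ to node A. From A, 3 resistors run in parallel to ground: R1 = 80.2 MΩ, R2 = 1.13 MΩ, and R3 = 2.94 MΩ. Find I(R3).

I ≈ 1.03 µA

Combine the parallel branches: R_p = (1/80.2 + 1/1.13 + 1/2.94)⁻¹ = 0.8080 MΩ.
Node voltage V_A = V_DC · R_p/(R_s + R_p) = 8.65 × 0.3486 = 3.015 V.
I(R3) = V_A / R3 = 3.015/2.94 = 1.026 µA.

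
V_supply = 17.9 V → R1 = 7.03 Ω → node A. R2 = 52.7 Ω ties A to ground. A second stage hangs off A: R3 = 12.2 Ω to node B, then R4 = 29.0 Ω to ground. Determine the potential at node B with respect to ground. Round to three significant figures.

Node A sees R2 in parallel with the series input of stage 2, R3 + R4 = 41.20 Ω.
Effective lower resistance at A: R2 ‖ 41.20 = 23.12 Ω.
V_A = 17.9 × 23.12/(7.03 + 23.12) = 13.73 V.
V_B = V_A × 0.7039 = 9.662 V.

V_B ≈ 9.66 V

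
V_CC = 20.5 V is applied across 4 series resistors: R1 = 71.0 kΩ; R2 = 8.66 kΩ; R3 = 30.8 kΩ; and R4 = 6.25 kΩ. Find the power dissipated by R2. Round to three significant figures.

ΣR = 116.7 kΩ → I = 20.5/116.7 = 0.1756 mA.
P = I²R = 0.03085 × 8.66 = 0.2672 mW.

P ≈ 0.267 mW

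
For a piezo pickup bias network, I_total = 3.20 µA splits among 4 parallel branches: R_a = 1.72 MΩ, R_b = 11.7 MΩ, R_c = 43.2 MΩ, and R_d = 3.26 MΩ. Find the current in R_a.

I ≈ 1.87 µA

ΣG = 1/1.72 + 1/11.7 + 1/43.2 + 1/3.26 = 0.9968.
Current divider: I(R_a) = I_total · G_k/ΣG = 3.20 × (0.5814/0.9968) = 3.20 × 0.5833 = 1.867 µA.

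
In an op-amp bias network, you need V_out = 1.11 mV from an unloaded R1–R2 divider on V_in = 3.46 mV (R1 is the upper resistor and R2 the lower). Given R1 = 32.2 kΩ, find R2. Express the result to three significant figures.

R2 ≈ 15.2 kΩ

Required fraction k = V_out/V_in = 0.3208.
R2 = R1 · 0.3208/(1 − 0.3208) = 15.21 kΩ.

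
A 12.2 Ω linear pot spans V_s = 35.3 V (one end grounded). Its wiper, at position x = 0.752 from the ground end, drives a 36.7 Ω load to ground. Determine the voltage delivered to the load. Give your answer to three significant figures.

V_out ≈ 25.0 V

The pot divides into 3.026 Ω above the wiper and 9.174 Ω below.
(x·R_p) ‖ R_L = 7.340 Ω.
V_out = 35.3 × 7.340/(3.026 + 7.340) = 25.00 V.
(Unloaded: V_out = x·V_s = 26.5 V.)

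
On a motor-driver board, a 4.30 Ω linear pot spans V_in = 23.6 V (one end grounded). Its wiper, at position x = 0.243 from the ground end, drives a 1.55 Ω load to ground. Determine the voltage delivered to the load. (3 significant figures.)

The pot divides into 3.255 Ω above the wiper and 1.045 Ω below.
(x·R_p) ‖ R_L = 0.6241 Ω.
Then V_out = V_in · 0.6241/(3.255 + 0.6241) = 3.797 V.
(Unloaded: V_out = x·V_in = 5.73 V.)

V_out ≈ 3.80 V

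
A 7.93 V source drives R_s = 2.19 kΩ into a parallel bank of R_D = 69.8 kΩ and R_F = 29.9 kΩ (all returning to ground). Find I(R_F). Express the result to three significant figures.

I ≈ 0.240 mA

Equivalent of the parallel group: R_p = 20.93 kΩ.
V_A = 7.93 × 20.93/23.12 = 7.179 V.
Branch current I = V_A/R_F = 7.179/29.9 = 0.2401 mA.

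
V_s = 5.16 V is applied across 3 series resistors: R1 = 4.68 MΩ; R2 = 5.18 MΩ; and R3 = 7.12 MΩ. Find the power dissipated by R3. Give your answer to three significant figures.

P ≈ 0.658 µW

Series current I = V_s/ΣR = 5.16/16.98 = 0.3039 µA.
P = I²R = 0.09235 × 7.12 = 0.6575 µW.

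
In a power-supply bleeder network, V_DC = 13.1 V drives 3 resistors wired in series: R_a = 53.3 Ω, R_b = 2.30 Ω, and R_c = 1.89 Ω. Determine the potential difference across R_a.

V ≈ 12.1 V

Total series resistance ΣR = 53.3 + 2.30 + 1.89 = 57.49 Ω.
By the voltage-divider rule, V = 13.1 × 53.30/57.49 = 12.15 V.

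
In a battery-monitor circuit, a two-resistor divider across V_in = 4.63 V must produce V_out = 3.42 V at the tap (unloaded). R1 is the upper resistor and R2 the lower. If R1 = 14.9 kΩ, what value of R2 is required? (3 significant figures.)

R2 ≈ 42.1 kΩ

Required fraction k = V_out/V_in = 0.7387.
R2 = R1 · 0.7387/(1 − 0.7387) = 42.11 kΩ.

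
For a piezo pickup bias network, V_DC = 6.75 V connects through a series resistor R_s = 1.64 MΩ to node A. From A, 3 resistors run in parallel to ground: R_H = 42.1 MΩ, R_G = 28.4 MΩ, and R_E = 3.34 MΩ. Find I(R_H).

I ≈ 0.101 µA

Combine the parallel branches: R_p = (1/42.1 + 1/28.4 + 1/3.34)⁻¹ = 2.790 MΩ.
V_A = 6.75 × 2.790/4.430 = 4.251 V.
Branch current I = V_A/R_H = 4.251/42.1 = 0.1010 µA.
(Check via current divider: I_total = 1.524 µA; share G_k/ΣG = 0.06628 → same result.)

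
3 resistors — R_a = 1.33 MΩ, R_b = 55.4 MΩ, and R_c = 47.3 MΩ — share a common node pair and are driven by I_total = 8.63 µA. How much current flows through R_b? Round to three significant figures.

I ≈ 0.197 µA

Total conductance ΣG = 1/1.33 + 1/55.4 + 1/47.3 = 0.7911 (units of 1/MΩ).
Current divider: I(R_b) = I_total · G_k/ΣG = 8.63 × (0.01805/0.7911) = 8.63 × 0.02282 = 0.1969 µA.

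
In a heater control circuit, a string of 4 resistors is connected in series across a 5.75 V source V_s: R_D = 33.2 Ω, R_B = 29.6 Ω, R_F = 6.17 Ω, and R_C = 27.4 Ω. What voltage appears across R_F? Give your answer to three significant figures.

ΣR = 33.2 + 29.6 + 6.17 + 27.4 = 96.37 Ω.
Voltage divider: V = V_s · (6.170 / 96.37) = 5.75 × 0.06402 = 0.3681 V.

V ≈ 0.368 V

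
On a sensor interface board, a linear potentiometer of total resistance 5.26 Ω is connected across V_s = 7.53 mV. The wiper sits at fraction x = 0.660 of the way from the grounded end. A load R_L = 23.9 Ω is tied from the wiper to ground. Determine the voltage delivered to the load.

V_out ≈ 4.74 mV

Split the track: R_lower = x·R_p = 3.472 Ω, R_upper = (1−x)·R_p = 1.788 Ω.
(x·R_p) ‖ R_L = 3.031 Ω.
Then V_out = V_s · 3.031/(1.788 + 3.031) = 4.736 mV.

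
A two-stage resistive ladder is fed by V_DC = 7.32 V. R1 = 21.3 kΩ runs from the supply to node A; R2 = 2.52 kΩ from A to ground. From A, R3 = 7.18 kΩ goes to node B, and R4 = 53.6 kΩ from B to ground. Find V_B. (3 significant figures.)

The second stage (R3 + R4 = 60.78 kΩ) loads node A in parallel with R2.
R2 ‖ (R3+R4) = 2.420 kΩ.
First divider: V_A = V_DC · 2.420/(21.3 + 2.420) = 0.7467 V.
Stage 2 is unloaded, so V_B = V_A · R4/(R3+R4) = 0.7467 × 53.6/60.78 = 0.6585 V.

V_B ≈ 0.659 V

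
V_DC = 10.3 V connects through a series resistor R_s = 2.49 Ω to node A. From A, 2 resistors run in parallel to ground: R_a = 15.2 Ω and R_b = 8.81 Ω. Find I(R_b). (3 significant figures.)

Parallel bank: R_p = 1/(1/15.2 + 1/8.81) = 5.577 Ω.
V_A by voltage divider: V_A = 10.3 × 5.577/(2.49 + 5.577) = 7.121 V.
I(R_b) = V_A / R_b = 7.121/8.81 = 0.8083 A.

I ≈ 0.808 A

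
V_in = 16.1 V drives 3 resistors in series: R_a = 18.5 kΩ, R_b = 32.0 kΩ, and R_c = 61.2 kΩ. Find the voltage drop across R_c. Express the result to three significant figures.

V ≈ 8.82 V

Total series resistance ΣR = 18.5 + 32.0 + 61.2 = 111.7 kΩ.
By the voltage-divider rule, V = 16.1 × 61.20/111.7 = 8.821 V.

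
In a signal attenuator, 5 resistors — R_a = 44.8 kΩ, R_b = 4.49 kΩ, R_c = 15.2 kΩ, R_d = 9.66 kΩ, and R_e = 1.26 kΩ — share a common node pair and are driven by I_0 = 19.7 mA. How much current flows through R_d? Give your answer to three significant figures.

I ≈ 1.69 mA

Conductances: ΣG = 1/44.8 + 1/4.49 + 1/15.2 + 1/9.66 + 1/1.26 = 1.208 (1/kΩ).
By the current-divider rule, I = I_0 · G_k/ΣG = 19.7 × 0.08570 = 1.688 mA.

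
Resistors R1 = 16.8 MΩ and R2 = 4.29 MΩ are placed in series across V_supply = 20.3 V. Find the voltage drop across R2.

V ≈ 4.13 V

Total series resistance ΣR = 16.8 + 4.29 = 21.09 MΩ.
By the voltage-divider rule, V = 20.3 × 4.290/21.09 = 4.129 V.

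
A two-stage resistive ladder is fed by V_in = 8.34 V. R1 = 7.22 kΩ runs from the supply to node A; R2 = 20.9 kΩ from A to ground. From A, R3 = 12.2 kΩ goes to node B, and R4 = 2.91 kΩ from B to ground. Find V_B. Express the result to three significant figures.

V_B ≈ 0.881 V

Looking into the second stage from A: R3 + R4 = 15.11 kΩ appears in parallel with R2.
R2 ‖ (R3+R4) = 8.770 kΩ.
V_A = 8.34 × 8.770/(7.22 + 8.770) = 4.574 V.
V_B = V_A × 0.1926 = 0.8809 V.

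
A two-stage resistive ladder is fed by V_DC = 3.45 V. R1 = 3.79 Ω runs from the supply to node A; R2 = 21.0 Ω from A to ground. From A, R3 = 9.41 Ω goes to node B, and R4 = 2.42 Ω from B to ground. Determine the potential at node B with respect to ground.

V_B ≈ 0.470 V

Node A sees R2 in parallel with the series input of stage 2, R3 + R4 = 11.83 Ω.
Effective lower resistance at A: R2 ‖ 11.83 = 7.567 Ω.
First divider: V_A = V_DC · 7.567/(3.79 + 7.567) = 2.299 V.
V_B = V_A × 0.2046 = 0.4702 V.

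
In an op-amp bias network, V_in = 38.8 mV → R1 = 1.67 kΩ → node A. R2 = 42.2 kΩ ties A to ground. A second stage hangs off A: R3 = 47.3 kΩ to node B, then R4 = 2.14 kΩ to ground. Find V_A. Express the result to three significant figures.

V_A ≈ 36.1 mV

Looking into the second stage from A: R3 + R4 = 49.44 kΩ appears in parallel with R2.
Effective lower resistance at A: R2 ‖ 49.44 = 22.77 kΩ.
So V_A = 38.8 × 0.9317 = 36.15 mV.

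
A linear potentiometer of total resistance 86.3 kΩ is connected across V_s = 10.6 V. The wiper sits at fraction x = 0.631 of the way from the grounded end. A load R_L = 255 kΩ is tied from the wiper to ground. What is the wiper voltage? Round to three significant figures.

Split the track: R_lower = x·R_p = 54.46 kΩ, R_upper = (1−x)·R_p = 31.84 kΩ.
(x·R_p) ‖ R_L = 44.87 kΩ.
Then V_out = V_s · 44.87/(31.84 + 44.87) = 6.200 V.
(Unloaded: V_out = x·V_s = 6.69 V.)

V_out ≈ 6.20 V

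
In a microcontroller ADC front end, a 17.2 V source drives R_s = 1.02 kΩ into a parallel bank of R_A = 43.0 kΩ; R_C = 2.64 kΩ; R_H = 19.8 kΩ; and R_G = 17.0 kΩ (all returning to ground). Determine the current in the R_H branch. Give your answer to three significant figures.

Equivalent of the parallel group: R_p = 1.956 kΩ.
V_A = 17.2 × 1.956/2.976 = 11.30 V.
I(R_H) = V_A / R_H = 11.30/19.8 = 0.5709 mA.
(Check via current divider: I_total = 5.780 mA; share G_k/ΣG = 0.09876 → same result.)

I ≈ 0.571 mA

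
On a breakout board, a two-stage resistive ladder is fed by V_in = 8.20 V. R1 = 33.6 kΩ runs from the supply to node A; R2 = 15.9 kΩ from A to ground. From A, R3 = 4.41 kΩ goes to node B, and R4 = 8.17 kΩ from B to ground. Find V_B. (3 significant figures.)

V_B ≈ 0.921 V

Looking into the second stage from A: R3 + R4 = 12.58 kΩ appears in parallel with R2.
Effective lower resistance at A: R2 ‖ 12.58 = 7.023 kΩ.
V_A = 8.20 × 7.023/(33.6 + 7.023) = 1.418 V.
Then the unloaded second divider: V_B = V_A × R4/(R3+R4) = 1.418 × 0.6494 = 0.9207 V.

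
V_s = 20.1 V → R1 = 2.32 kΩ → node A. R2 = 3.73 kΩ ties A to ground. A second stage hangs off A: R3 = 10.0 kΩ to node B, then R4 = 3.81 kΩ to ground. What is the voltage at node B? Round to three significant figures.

Node A sees R2 in parallel with the series input of stage 2, R3 + R4 = 13.81 kΩ.
R2 ‖ (R3+R4) = 2.937 kΩ.
So V_A = 20.1 × 0.5587 = 11.23 V.
Then the unloaded second divider: V_B = V_A × R4/(R3+R4) = 11.23 × 0.2759 = 3.098 V.

V_B ≈ 3.10 V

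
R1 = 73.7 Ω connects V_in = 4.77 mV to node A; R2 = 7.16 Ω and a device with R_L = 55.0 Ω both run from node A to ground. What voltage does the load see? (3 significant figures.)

R2 ‖ R_L = (7.16 × 55.0)/(7.16 + 55.0) = 6.335 Ω.
Now apply the divider: V_out = 4.77 × 0.07916 = 0.3776 mV.

V_out ≈ 0.378 mV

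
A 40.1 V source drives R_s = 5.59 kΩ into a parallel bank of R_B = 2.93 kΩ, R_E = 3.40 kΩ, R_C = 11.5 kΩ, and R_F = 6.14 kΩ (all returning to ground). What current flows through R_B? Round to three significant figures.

Equivalent of the parallel group: R_p = 1.130 kΩ.
V_A = 40.1 × 1.130/6.720 = 6.741 V.
I(R_B) = V_A / R_B = 6.741/2.93 = 2.301 mA.

I ≈ 2.30 mA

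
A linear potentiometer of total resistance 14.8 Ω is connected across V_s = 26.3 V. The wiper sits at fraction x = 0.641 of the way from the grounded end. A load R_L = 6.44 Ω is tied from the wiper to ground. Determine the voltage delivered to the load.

Split the track: R_lower = x·R_p = 9.487 Ω, R_upper = (1−x)·R_p = 5.313 Ω.
R_L loads the lower segment: effective lower R = 3.836 Ω.
V_out = 26.3 × 3.836/(5.313 + 3.836) = 11.03 V.
(Unloaded: V_out = x·V_s = 16.9 V.)

V_out ≈ 11.0 V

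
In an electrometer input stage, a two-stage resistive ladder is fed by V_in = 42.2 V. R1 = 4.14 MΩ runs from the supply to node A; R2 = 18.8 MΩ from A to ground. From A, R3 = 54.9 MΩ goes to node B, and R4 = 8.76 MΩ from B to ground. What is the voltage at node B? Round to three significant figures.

The second stage (R3 + R4 = 63.66 MΩ) loads node A in parallel with R2.
Effective lower resistance at A: R2 ‖ 63.66 = 14.51 MΩ.
So V_A = 42.2 × 0.7781 = 32.83 V.
V_B = V_A × 0.1376 = 4.518 V.

V_B ≈ 4.52 V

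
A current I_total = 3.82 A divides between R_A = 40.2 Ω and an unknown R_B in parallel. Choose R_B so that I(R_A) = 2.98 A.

In a two-way split, I_A/I_total = R_B/(R_A + R_B).
2.98/3.82 = R_B/(R_A + R_B) → R_B = R_A · (0.7801)/(1 − 0.7801) = 40.2 × 3.548 = 142.6 Ω.

R_B ≈ 143 Ω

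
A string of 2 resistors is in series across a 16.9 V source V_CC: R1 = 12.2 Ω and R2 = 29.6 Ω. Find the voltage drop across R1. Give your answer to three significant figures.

V ≈ 4.93 V

Total series resistance ΣR = 12.2 + 29.6 = 41.80 Ω.
Voltage divider: V = V_CC · (12.20 / 41.80) = 16.9 × 0.2919 = 4.933 V.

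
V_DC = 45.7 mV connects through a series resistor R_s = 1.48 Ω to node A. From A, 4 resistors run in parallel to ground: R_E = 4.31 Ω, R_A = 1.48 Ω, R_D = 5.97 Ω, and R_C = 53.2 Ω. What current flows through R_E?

Equivalent of the parallel group: R_p = 0.9141 Ω.
V_A by voltage divider: V_A = 45.7 × 0.9141/(1.48 + 0.9141) = 17.45 mV.
Branch current I = V_A/R_E = 17.45/4.31 = 4.048 mA.
(Equivalently: I_total = 19.09 mA, then current-divider fraction G_k/ΣG = 0.2121.)

I ≈ 4.05 mA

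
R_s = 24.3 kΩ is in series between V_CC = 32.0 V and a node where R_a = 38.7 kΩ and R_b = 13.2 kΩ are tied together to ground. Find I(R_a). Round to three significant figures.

I ≈ 0.238 mA

Equivalent of the parallel group: R_p = 9.843 kΩ.
V_A by voltage divider: V_A = 32.0 × 9.843/(24.3 + 9.843) = 9.225 V.
Branch current I = V_A/R_a = 9.225/38.7 = 0.2384 mA.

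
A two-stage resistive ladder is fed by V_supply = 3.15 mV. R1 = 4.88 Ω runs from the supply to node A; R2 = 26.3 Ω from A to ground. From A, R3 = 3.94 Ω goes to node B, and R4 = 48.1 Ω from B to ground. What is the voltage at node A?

V_A ≈ 2.46 mV

Node A sees R2 in parallel with the series input of stage 2, R3 + R4 = 52.04 Ω.
Effective lower resistance at A: R2 ‖ 52.04 = 17.47 Ω.
So V_A = 3.15 × 0.7817 = 2.462 mV.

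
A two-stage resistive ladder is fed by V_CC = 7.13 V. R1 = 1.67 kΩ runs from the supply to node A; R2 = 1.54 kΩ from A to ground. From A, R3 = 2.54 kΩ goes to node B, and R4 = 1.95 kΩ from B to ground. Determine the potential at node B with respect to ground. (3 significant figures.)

Looking into the second stage from A: R3 + R4 = 4.490 kΩ appears in parallel with R2.
R2 ‖ (R3+R4) = 1.147 kΩ.
So V_A = 7.13 × 0.4071 = 2.903 V.
V_B = V_A × 0.4343 = 1.261 V.

V_B ≈ 1.26 V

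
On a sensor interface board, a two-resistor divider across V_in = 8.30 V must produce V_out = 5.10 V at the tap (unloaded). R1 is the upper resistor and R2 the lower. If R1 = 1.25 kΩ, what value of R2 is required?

R2 ≈ 1.99 kΩ

Required fraction k = V_out/V_in = 0.6145.
R2 = R1 · 0.6145/(1 − 0.6145) = 1.992 kΩ.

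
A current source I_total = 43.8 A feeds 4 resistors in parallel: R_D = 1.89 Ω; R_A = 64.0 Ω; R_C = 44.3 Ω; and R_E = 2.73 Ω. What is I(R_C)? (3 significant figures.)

Conductances: ΣG = 1/1.89 + 1/64.0 + 1/44.3 + 1/2.73 = 0.9336 (1/Ω).
R_C takes the fraction G_k/ΣG = 0.02257/0.9336 = 0.02418, so I = 43.8 × 0.02418 = 1.059 A.

I ≈ 1.06 A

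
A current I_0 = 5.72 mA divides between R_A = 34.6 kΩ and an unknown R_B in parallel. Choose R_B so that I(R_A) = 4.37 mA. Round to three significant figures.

R_B ≈ 112 kΩ

The fraction through R_A equals R_B/(R_A+R_B).
With f = 0.7640, R_B = R_A · f/(1−f) = 34.6 × 3.237 = 112.0 kΩ.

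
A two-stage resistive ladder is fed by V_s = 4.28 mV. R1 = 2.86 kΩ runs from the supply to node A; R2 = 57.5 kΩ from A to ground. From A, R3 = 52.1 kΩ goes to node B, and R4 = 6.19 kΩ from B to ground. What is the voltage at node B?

V_B ≈ 0.414 mV

Looking into the second stage from A: R3 + R4 = 58.29 kΩ appears in parallel with R2.
R2 ‖ (R3+R4) = 28.95 kΩ.
First divider: V_A = V_s · 28.95/(2.86 + 28.95) = 3.895 mV.
Then the unloaded second divider: V_B = V_A × R4/(R3+R4) = 3.895 × 0.1062 = 0.4136 mV.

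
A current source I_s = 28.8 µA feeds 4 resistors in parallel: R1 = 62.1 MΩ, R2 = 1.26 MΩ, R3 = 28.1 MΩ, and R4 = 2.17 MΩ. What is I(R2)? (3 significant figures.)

Conductances: ΣG = 1/62.1 + 1/1.26 + 1/28.1 + 1/2.17 = 1.306 (1/MΩ).
Current divider: I(R2) = I_s · G_k/ΣG = 28.8 × (0.7937/1.306) = 28.8 × 0.6076 = 17.50 µA.

I ≈ 17.5 µA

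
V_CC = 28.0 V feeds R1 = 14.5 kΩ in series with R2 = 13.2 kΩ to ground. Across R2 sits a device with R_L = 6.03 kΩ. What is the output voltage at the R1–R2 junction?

V_out ≈ 6.22 V

First combine the lower leg with the load: R2 ‖ R_L = 4.139 kΩ.
Now apply the divider: V_out = 28.0 × 0.2221 = 6.218 V.
(Unloaded it would be 13.3 V; the load pulls it down.)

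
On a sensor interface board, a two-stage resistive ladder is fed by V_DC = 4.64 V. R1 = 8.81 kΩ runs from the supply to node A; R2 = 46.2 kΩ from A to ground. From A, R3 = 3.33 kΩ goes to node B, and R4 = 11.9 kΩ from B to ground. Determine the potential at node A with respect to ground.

V_A ≈ 2.62 V

The second stage (R3 + R4 = 15.23 kΩ) loads node A in parallel with R2.
R2 ‖ (R3+R4) = 11.45 kΩ.
First divider: V_A = V_DC · 11.45/(8.81 + 11.45) = 2.623 V.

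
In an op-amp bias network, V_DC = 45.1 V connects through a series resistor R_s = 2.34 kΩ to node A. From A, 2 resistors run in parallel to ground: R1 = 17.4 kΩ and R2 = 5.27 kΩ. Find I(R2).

I ≈ 5.42 mA

Equivalent of the parallel group: R_p = 4.045 kΩ.
V_A by voltage divider: V_A = 45.1 × 4.045/(2.34 + 4.045) = 28.57 V.
I(R2) = V_A / R2 = 28.57/5.27 = 5.422 mA.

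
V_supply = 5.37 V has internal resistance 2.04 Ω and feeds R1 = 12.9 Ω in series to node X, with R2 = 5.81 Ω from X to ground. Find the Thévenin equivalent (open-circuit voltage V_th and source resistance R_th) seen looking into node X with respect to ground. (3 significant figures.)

R1' = 2.04 + 12.9 = 14.94 Ω (source resistance + R1).
V_th is the unloaded tap voltage: V_supply · R2/(R1'+R2) = 5.37 × 0.2800 = 1.504 V.
Looking into X with the source shorted: R_th = R1'·R2/(R1'+R2) = 14.94 × 5.81/20.75 = 4.183 Ω.

V_th ≈ 1.50 V, R_th ≈ 4.18 Ω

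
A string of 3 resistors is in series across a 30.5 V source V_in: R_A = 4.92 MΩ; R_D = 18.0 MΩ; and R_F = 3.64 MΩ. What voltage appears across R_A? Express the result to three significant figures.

V ≈ 5.65 V

Series total: ΣR = 4.92 + 18.0 + 3.64 = 26.56 MΩ.
V = V_in · R/ΣR = 30.5 × 0.1852 = 5.650 V.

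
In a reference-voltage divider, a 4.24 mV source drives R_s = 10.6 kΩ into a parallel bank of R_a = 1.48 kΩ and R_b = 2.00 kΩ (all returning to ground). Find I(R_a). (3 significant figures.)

I ≈ 0.213 µA

Equivalent of the parallel group: R_p = 0.8506 kΩ.
V_A = 4.24 × 0.8506/11.45 = 0.3150 mV.
Branch current I = V_A/R_a = 0.3150/1.48 = 0.2128 µA.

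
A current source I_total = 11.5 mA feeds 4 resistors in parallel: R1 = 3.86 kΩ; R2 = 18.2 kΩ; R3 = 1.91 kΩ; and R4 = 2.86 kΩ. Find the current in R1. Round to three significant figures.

Total conductance ΣG = 1/3.86 + 1/18.2 + 1/1.91 + 1/2.86 = 1.187 (units of 1/kΩ).
By the current-divider rule, I = I_total · G_k/ΣG = 11.5 × 0.2182 = 2.509 mA.

I ≈ 2.51 mA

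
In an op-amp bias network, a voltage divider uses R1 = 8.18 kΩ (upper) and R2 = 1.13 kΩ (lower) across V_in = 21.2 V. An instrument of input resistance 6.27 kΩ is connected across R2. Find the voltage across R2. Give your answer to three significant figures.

V_out ≈ 2.22 V

R2 ‖ R_L = (1.13 × 6.27)/(1.13 + 6.27) = 0.9574 kΩ.
Now apply the divider: V_out = 21.2 × 0.1048 = 2.221 V.
(Unloaded it would be 2.57 V; the load pulls it down.)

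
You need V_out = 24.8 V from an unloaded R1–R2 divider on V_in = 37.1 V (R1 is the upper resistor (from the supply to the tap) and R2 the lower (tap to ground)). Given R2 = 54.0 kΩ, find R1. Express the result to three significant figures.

R1 ≈ 26.8 kΩ

The divider ratio is R2/(R1+R2) = 24.8/37.1 = 0.6685.
Rearranging, R1 = R2·(1−k)/k = 54.0 × 0.4960 = 26.78 kΩ.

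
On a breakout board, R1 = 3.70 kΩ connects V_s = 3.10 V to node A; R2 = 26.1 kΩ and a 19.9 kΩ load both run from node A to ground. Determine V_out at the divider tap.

V_out ≈ 2.33 V

The load sits in parallel with R2, giving an effective lower resistance R2' = R2·R_L/(R2+R_L) = 11.29 kΩ.
Then V_out = V_s · R2'/(R1 + R2') = 3.10 × 11.29/14.99 = 2.335 V.
(Unloaded it would be 2.72 V; the load pulls it down.)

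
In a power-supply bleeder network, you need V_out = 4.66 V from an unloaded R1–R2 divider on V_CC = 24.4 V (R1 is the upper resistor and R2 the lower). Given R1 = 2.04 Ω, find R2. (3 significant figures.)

R2 ≈ 0.482 Ω

Required fraction k = V_out/V_CC = 0.1910.
R2 = R1 · 0.1910/(1 − 0.1910) = 0.4816 Ω.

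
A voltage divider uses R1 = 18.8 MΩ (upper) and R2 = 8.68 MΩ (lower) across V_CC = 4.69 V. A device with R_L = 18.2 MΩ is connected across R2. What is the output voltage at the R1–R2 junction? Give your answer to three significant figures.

R2 ‖ R_L = (8.68 × 18.2)/(8.68 + 18.2) = 5.877 MΩ.
Now apply the divider: V_out = 4.69 × 0.2382 = 1.117 V.

V_out ≈ 1.12 V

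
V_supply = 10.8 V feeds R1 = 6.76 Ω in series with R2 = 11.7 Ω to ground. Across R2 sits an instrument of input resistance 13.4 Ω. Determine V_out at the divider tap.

The load sits in parallel with R2, giving an effective lower resistance R2' = R2·R_L/(R2+R_L) = 6.246 Ω.
Voltage divider with the loaded lower leg: V_out = 10.8 × 6.246/(6.76 + 6.246) = 10.8 × 0.4802 = 5.187 V.

V_out ≈ 5.19 V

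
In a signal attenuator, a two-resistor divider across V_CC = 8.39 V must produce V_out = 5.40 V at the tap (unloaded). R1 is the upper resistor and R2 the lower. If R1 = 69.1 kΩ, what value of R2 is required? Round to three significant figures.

R2 ≈ 125 kΩ

The divider ratio is R2/(R1+R2) = 5.40/8.39 = 0.6436.
So R2 = R1 · V_out/(V_CC − V_out) = 69.1 × 5.40/(8.39 − 5.40) = 69.1 × 1.806 = 124.8 kΩ.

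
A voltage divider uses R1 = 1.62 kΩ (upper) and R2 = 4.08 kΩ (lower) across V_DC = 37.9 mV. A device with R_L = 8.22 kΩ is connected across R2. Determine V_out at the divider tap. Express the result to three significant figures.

First combine the lower leg with the load: R2 ‖ R_L = 2.727 kΩ.
Now apply the divider: V_out = 37.9 × 0.6273 = 23.77 mV.

V_out ≈ 23.8 mV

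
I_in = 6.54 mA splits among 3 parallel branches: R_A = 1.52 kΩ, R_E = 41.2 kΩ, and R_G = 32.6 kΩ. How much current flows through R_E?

Total conductance ΣG = 1/1.52 + 1/41.2 + 1/32.6 = 0.7128 (units of 1/kΩ).
Current divider: I(R_E) = I_in · G_k/ΣG = 6.54 × (0.02427/0.7128) = 6.54 × 0.03405 = 0.2227 mA.

I ≈ 0.223 mA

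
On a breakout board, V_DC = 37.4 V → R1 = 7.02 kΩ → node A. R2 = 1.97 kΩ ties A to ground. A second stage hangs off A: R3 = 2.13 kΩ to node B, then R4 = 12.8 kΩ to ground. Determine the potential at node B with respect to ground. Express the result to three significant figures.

V_B ≈ 6.37 V

Looking into the second stage from A: R3 + R4 = 14.93 kΩ appears in parallel with R2.
R2 ‖ (R3+R4) = 1.740 kΩ.
V_A = 37.4 × 1.740/(7.02 + 1.740) = 7.430 V.
V_B = V_A × 0.8573 = 6.370 V.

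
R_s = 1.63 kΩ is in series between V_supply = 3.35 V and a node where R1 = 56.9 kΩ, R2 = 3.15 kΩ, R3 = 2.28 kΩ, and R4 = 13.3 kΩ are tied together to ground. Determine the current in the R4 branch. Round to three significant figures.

I ≈ 0.106 mA

Combine the parallel branches: R_p = (1/56.9 + 1/3.15 + 1/2.28 + 1/13.3)⁻¹ = 1.178 kΩ.
V_A by voltage divider: V_A = 3.35 × 1.178/(1.63 + 1.178) = 1.405 V.
Branch current I = V_A/R4 = 1.405/13.3 = 0.1057 mA.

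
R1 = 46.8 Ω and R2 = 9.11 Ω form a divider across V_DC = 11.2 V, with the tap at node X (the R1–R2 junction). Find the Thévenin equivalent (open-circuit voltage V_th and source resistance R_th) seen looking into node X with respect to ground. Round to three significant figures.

V_th ≈ 1.82 V, R_th ≈ 7.63 Ω

V_th is the unloaded tap voltage: V_DC · R2/(R1+R2) = 11.2 × 0.1629 = 1.825 V.
Looking into X with the source shorted: R_th = R1·R2/(R1+R2) = 46.80 × 9.11/55.91 = 7.626 Ω.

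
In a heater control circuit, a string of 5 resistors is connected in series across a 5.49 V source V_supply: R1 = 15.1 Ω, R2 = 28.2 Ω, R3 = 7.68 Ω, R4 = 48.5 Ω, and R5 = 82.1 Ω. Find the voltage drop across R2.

V ≈ 0.853 V

Total series resistance ΣR = 15.1 + 28.2 + 7.68 + 48.5 + 82.1 = 181.6 Ω.
By the voltage-divider rule, V = 5.49 × 28.20/181.6 = 0.8526 V.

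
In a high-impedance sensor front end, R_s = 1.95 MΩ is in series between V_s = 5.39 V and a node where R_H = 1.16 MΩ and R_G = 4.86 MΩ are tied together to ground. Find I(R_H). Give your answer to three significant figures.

Parallel bank: R_p = 1/(1/1.16 + 1/4.86) = 0.9365 MΩ.
Node voltage V_A = V_s · R_p/(R_s + R_p) = 5.39 × 0.3244 = 1.749 V.
I(R_H) = V_A / R_H = 1.749/1.16 = 1.508 µA.

I ≈ 1.51 µA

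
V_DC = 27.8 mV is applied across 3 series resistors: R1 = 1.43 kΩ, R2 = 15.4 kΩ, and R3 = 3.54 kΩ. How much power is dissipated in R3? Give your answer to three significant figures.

P ≈ 6.59 nW

Series current I = V_DC/ΣR = 27.8/20.37 = 1.365 µA.
P = I²R = 1.863 × 3.54 = 6.593 nW.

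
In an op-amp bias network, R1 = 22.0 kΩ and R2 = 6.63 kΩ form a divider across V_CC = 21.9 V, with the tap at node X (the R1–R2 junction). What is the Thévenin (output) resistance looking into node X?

Looking into X with the source shorted: R_th = R1·R2/(R1+R2) = 22.00 × 6.63/28.63 = 5.095 kΩ.

R_th ≈ 5.09 kΩ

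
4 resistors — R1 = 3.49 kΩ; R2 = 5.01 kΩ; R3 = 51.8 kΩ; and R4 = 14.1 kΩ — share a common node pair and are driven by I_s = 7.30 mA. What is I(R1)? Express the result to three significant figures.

Conductances: ΣG = 1/3.49 + 1/5.01 + 1/51.8 + 1/14.1 = 0.5764 (1/kΩ).
R1 takes the fraction G_k/ΣG = 0.2865/0.5764 = 0.4971, so I = 7.30 × 0.4971 = 3.629 mA.

I ≈ 3.63 mA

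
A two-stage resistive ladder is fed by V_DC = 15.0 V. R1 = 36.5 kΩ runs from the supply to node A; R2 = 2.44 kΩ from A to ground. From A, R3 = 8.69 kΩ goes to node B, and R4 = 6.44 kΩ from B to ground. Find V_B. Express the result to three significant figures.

V_B ≈ 0.348 V

Node A sees R2 in parallel with the series input of stage 2, R3 + R4 = 15.13 kΩ.
R2 ‖ (R3+R4) = 2.101 kΩ.
First divider: V_A = V_DC · 2.101/(36.5 + 2.101) = 0.8165 V.
Stage 2 is unloaded, so V_B = V_A · R4/(R3+R4) = 0.8165 × 6.44/15.13 = 0.3475 V.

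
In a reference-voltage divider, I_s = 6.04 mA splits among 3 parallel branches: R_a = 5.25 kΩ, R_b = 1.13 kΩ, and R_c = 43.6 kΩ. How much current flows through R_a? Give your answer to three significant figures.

I ≈ 1.05 mA

Total conductance ΣG = 1/5.25 + 1/1.13 + 1/43.6 = 1.098 (units of 1/kΩ).
Current divider: I(R_a) = I_s · G_k/ΣG = 6.04 × (0.1905/1.098) = 6.04 × 0.1734 = 1.047 mA.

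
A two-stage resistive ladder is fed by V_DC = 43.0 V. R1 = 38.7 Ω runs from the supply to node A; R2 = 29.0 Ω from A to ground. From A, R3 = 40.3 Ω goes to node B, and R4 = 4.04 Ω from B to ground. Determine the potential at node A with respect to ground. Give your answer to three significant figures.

V_A ≈ 13.4 V

Looking into the second stage from A: R3 + R4 = 44.34 Ω appears in parallel with R2.
Effective lower resistance at A: R2 ‖ 44.34 = 17.53 Ω.
First divider: V_A = V_DC · 17.53/(38.7 + 17.53) = 13.41 V.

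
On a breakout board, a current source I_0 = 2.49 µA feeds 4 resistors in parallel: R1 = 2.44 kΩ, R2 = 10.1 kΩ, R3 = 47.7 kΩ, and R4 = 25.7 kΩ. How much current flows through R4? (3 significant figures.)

Conductances: ΣG = 1/2.44 + 1/10.1 + 1/47.7 + 1/25.7 = 0.5687 (1/kΩ).
R4 takes the fraction G_k/ΣG = 0.03891/0.5687 = 0.06842, so I = 2.49 × 0.06842 = 0.1704 µA.

I ≈ 0.170 µA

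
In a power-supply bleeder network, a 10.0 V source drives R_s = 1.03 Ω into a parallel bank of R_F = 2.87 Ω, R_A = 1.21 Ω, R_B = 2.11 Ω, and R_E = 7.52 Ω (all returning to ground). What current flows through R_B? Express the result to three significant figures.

I ≈ 1.67 A

Parallel bank: R_p = 1/(1/2.87 + 1/1.21 + 1/2.11 + 1/7.52) = 0.5612 Ω.
Node voltage V_A = V_CC · R_p/(R_s + R_p) = 10.0 × 0.3527 = 3.527 V.
I(R_B) = V_A / R_B = 3.527/2.11 = 1.672 A.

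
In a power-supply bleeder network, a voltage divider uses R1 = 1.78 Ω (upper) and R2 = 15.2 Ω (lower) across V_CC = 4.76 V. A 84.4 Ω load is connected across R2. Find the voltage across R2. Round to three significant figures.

The load sits in parallel with R2, giving an effective lower resistance R2' = R2·R_L/(R2+R_L) = 12.88 Ω.
Then V_out = V_CC · R2'/(R1 + R2') = 4.76 × 12.88/14.66 = 4.182 V.
(Unloaded it would be 4.26 V; the load pulls it down.)

V_out ≈ 4.18 V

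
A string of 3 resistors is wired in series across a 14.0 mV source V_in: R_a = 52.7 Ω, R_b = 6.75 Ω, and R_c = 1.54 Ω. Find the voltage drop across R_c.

Series total: ΣR = 52.7 + 6.75 + 1.54 = 60.99 Ω.
By the voltage-divider rule, V = 14.0 × 1.540/60.99 = 0.3535 mV.

V ≈ 0.354 mV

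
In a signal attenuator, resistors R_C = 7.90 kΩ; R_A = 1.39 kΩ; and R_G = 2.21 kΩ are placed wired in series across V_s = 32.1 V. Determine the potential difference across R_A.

ΣR = 7.90 + 1.39 + 2.21 = 11.50 kΩ.
Voltage divider: V = V_s · (1.390 / 11.50) = 32.1 × 0.1209 = 3.880 V.

V ≈ 3.88 V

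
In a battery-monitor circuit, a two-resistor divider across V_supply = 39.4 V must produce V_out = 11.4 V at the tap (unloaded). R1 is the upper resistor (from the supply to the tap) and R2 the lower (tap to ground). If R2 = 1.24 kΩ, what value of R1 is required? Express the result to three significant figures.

R1 ≈ 3.05 kΩ

Required fraction k = V_out/V_supply = 0.2893.
So R1 = R2 · (V_supply/V_out − 1) = 1.24 × (39.4/11.4 − 1) = 1.24 × 2.456 = 3.046 kΩ.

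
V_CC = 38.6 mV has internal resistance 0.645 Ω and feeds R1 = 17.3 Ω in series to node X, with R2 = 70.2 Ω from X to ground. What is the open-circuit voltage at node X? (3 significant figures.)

V_th ≈ 30.7 mV

R1' = 0.645 + 17.3 = 17.95 Ω (source resistance + R1).
With X open, the divider is unloaded: V_th = 38.6 × 70.2/88.15 = 30.74 mV.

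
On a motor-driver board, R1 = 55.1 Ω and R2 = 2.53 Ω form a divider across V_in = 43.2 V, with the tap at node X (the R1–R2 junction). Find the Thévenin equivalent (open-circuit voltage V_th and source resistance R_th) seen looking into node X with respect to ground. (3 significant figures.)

V_th is the unloaded tap voltage: V_in · R2/(R1+R2) = 43.2 × 0.04390 = 1.897 V.
Looking into X with the source shorted: R_th = R1·R2/(R1+R2) = 55.10 × 2.53/57.63 = 2.419 Ω.

V_th ≈ 1.90 V, R_th ≈ 2.42 Ω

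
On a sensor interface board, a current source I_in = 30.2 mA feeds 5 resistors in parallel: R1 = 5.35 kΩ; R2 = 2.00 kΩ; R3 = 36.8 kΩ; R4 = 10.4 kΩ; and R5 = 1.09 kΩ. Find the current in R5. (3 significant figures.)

ΣG = 1/5.35 + 1/2.00 + 1/36.8 + 1/10.4 + 1/1.09 = 1.728.
Current divider: I(R5) = I_in · G_k/ΣG = 30.2 × (0.9174/1.728) = 30.2 × 0.5310 = 16.04 mA.

I ≈ 16.0 mA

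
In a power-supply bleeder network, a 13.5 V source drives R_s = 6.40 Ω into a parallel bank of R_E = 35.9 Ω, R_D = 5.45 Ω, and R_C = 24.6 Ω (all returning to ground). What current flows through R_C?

I ≈ 0.210 A

Combine the parallel branches: R_p = (1/35.9 + 1/5.45 + 1/24.6)⁻¹ = 3.968 Ω.
Node voltage V_A = V_s · R_p/(R_s + R_p) = 13.5 × 0.3827 = 5.167 V.
Branch current I = V_A/R_C = 5.167/24.6 = 0.2100 A.
(Equivalently: I_total = 1.302 A, then current-divider fraction G_k/ΣG = 0.1613.)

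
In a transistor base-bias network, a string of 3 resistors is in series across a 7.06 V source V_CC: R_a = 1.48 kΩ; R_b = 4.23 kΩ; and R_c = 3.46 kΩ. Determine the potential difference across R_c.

V ≈ 2.66 V

ΣR = 1.48 + 4.23 + 3.46 = 9.170 kΩ.
By the voltage-divider rule, V = 7.06 × 3.460/9.170 = 2.664 V.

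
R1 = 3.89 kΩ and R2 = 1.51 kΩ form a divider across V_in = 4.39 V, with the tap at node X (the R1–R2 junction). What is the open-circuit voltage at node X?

V_th ≈ 1.23 V

Open-circuit (no load on X): V_th = V_in · R2/(R1 + R2) = 4.39 × 1.51/(3.890 + 1.51) = 1.228 V.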